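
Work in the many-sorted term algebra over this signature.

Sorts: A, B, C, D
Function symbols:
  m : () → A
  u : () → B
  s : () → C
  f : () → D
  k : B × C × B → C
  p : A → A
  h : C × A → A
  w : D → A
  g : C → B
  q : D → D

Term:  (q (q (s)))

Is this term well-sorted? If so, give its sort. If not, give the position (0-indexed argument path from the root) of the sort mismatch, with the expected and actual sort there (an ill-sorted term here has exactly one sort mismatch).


    (s) : C
  (q (s)) : ✗ arg 0 at [0, 0] has sort C, expected D

ill-sorted at position [0, 0]: expected D, got C


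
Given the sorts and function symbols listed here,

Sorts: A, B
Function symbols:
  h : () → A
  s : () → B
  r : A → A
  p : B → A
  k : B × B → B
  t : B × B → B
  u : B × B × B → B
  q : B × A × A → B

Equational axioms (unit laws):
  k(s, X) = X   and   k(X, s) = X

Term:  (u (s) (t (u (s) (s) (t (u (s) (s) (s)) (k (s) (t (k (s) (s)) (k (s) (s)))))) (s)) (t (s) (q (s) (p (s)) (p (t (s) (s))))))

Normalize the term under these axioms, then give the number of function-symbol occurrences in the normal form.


size = 25

1. (u (s) (t (u (s) (s) (t (u (s) (s) (s)) (k (s) (t (k (s) (s)) (k (s) (s)))))) (s)) (t (s) (q (s) (p (s)) (p (t (s) (s))))))  →  (u (s) (t (u (s) (s) (t (u (s) (s) (s)) (t (k (s) (s)) (k (s) (s))))) (s)) (t (s) (q (s) (p (s)) (p (t (s) (s))))))
2. (u (s) (t (u (s) (s) (t (u (s) (s) (s)) (t (k (s) (s)) (k (s) (s))))) (s)) (t (s) (q (s) (p (s)) (p (t (s) (s))))))  →  (u (s) (t (u (s) (s) (t (u (s) (s) (s)) (t (s) (k (s) (s))))) (s)) (t (s) (q (s) (p (s)) (p (t (s) (s))))))
3. (u (s) (t (u (s) (s) (t (u (s) (s) (s)) (t (s) (k (s) (s))))) (s)) (t (s) (q (s) (p (s)) (p (t (s) (s))))))  →  (u (s) (t (u (s) (s) (t (u (s) (s) (s)) (t (s) (s)))) (s)) (t (s) (q (s) (p (s)) (p (t (s) (s))))))
normal form: (u (s) (t (u (s) (s) (t (u (s) (s) (s)) (t (s) (s)))) (s)) (t (s) (q (s) (p (s)) (p (t (s) (s))))))


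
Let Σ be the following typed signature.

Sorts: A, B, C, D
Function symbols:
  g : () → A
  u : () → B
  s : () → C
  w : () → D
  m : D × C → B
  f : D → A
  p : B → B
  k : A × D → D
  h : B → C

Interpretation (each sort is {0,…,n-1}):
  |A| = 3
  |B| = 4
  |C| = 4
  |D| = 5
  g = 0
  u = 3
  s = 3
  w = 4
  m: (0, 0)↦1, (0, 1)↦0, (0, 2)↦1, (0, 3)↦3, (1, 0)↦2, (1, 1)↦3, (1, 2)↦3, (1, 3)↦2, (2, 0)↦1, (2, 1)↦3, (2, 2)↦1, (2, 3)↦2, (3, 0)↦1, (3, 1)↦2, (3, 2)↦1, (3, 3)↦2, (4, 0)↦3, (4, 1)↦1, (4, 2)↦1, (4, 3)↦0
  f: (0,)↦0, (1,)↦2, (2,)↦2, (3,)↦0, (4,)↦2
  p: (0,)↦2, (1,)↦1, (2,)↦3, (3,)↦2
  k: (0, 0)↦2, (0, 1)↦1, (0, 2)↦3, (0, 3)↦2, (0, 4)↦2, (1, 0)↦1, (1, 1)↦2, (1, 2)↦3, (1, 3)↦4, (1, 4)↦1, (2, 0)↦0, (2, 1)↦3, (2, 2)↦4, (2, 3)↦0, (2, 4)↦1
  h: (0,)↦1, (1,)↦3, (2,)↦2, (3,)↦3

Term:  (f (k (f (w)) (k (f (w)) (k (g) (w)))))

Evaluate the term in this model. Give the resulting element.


value = 2

  w = 4
  (f (w)) = f(4,) = 2
  w = 4
  (f (w)) = f(4,) = 2
  g = 0
  w = 4
  (k (g) (w)) = k(0, 4) = 2
  (k (f (w)) (k (g) (w))) = k(2, 2) = 4
  (k (f (w)) (k (f (w)) (k (g) (w)))) = k(2, 4) = 1
  (f (k (f (w)) (k (f (w)) (k (g) (w))))) = f(1,) = 2


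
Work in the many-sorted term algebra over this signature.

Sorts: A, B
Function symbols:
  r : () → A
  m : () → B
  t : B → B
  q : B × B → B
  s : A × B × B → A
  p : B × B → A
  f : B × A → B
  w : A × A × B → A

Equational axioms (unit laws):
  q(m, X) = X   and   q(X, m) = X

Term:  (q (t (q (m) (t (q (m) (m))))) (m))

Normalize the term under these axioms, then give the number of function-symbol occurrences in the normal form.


1. (q (t (q (m) (t (q (m) (m))))) (m))  →  (t (q (m) (t (q (m) (m)))))
2. (t (q (m) (t (q (m) (m)))))  →  (t (t (q (m) (m))))
3. (t (t (q (m) (m))))  →  (t (t (m)))
normal form: (t (t (m)))

size = 3


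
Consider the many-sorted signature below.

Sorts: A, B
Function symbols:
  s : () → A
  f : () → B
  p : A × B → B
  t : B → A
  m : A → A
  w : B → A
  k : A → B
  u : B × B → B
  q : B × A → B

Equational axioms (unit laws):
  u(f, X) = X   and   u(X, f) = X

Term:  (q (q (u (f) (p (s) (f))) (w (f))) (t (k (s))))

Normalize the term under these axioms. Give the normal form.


1. (q (q (u (f) (p (s) (f))) (w (f))) (t (k (s))))  →  (q (q (p (s) (f)) (w (f))) (t (k (s))))

normal form = (q (q (p (s) (f)) (w (f))) (t (k (s))))


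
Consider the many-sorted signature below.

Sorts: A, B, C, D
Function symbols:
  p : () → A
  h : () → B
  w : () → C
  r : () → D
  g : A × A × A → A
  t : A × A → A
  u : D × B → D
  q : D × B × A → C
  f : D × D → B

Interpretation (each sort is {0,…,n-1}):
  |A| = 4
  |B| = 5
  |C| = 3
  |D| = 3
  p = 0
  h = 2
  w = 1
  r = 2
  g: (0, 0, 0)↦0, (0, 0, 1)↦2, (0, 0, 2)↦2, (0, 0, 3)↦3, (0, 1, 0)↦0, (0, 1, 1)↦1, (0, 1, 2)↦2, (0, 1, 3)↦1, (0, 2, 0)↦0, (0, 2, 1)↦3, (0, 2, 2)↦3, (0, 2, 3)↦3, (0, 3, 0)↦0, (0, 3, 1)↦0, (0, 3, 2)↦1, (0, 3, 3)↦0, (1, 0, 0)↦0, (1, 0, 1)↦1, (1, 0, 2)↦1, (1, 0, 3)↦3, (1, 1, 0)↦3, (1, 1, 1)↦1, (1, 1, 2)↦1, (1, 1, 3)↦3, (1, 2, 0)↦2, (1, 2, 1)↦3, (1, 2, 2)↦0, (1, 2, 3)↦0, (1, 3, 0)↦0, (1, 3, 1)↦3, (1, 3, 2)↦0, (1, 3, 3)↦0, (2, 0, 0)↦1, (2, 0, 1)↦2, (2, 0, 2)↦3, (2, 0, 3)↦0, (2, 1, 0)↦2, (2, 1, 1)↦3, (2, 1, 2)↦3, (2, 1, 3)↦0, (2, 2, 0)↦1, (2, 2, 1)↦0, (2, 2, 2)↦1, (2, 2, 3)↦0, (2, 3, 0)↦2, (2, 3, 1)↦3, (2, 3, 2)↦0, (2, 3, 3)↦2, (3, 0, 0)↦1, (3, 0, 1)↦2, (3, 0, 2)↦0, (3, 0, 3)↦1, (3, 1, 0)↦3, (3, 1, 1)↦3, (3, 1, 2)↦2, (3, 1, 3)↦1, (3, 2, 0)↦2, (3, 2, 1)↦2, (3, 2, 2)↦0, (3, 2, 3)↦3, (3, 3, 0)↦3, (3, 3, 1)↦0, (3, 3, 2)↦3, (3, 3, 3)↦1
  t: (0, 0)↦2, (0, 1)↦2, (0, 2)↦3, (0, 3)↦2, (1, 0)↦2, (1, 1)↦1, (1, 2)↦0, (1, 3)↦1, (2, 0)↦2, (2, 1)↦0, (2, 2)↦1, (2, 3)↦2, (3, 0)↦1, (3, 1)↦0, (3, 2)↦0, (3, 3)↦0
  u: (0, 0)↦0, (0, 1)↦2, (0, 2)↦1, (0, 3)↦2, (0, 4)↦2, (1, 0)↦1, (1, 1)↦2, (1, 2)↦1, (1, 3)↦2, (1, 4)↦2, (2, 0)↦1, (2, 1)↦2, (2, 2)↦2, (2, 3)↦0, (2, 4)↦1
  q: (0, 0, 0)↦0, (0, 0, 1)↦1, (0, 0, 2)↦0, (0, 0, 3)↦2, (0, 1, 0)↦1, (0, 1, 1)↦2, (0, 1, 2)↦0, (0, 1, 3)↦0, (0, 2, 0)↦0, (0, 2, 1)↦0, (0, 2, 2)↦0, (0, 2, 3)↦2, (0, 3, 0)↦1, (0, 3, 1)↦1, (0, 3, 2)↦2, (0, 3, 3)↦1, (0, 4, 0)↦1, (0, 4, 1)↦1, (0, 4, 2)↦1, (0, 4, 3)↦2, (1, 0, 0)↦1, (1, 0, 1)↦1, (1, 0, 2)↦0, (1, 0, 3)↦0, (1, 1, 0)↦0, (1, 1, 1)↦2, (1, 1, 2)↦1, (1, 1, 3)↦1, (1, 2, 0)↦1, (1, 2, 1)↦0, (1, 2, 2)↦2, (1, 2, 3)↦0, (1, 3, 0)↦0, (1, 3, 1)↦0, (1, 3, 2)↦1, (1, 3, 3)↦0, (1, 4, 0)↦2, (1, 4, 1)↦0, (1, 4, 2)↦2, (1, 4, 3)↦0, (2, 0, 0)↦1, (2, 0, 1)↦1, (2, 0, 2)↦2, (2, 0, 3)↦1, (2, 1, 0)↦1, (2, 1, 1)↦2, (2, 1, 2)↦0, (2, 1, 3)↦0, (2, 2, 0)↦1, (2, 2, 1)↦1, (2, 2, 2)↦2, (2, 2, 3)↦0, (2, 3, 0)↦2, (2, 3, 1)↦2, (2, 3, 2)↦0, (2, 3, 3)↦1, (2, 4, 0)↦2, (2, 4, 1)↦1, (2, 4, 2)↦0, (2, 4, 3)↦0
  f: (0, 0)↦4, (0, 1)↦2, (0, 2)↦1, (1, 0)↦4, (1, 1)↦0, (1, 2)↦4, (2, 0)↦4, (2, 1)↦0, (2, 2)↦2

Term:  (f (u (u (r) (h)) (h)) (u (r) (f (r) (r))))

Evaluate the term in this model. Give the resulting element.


  r = 2
  h = 2
  (u (r) (h)) = u(2, 2) = 2
  h = 2
  (u (u (r) (h)) (h)) = u(2, 2) = 2
  r = 2
  r = 2
  r = 2
  (f (r) (r)) = f(2, 2) = 2
  (u (r) (f (r) (r))) = u(2, 2) = 2
  (f (u (u (r) (h)) (h)) (u (r) (f (r) (r)))) = f(2, 2) = 2

value = 2


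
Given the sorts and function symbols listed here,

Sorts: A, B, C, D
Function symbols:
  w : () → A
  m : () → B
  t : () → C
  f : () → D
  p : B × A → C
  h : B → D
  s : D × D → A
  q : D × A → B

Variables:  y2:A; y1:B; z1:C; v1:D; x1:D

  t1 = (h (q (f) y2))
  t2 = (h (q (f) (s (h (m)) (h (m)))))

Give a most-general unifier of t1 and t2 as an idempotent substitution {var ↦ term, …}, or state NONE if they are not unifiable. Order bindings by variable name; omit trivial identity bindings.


{y2 ↦ (s (h (m)) (h (m)))}


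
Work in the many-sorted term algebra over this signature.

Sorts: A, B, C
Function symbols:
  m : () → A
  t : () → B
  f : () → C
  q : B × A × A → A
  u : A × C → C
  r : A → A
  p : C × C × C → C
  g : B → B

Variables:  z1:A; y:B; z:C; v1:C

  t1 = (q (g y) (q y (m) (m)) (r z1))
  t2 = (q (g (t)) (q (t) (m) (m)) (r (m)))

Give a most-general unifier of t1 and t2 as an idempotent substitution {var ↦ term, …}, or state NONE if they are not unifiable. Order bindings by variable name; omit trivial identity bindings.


{y ↦ (t), z1 ↦ (m)}


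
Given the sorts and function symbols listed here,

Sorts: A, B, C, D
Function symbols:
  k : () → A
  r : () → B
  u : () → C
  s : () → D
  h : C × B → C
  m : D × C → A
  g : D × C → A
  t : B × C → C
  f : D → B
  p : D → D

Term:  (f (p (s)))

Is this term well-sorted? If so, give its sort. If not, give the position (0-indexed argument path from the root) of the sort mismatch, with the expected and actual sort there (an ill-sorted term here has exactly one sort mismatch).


    (s) : D
  (p (s)) : D
(f (p (s))) : B

well-sorted; sort = B


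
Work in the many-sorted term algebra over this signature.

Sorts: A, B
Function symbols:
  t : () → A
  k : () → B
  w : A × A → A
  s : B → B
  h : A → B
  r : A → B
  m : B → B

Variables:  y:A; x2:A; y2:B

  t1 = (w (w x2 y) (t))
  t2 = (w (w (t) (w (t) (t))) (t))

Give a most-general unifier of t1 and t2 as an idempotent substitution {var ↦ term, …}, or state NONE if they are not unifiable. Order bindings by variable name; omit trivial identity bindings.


{x2 ↦ (t), y ↦ (w (t) (t))}


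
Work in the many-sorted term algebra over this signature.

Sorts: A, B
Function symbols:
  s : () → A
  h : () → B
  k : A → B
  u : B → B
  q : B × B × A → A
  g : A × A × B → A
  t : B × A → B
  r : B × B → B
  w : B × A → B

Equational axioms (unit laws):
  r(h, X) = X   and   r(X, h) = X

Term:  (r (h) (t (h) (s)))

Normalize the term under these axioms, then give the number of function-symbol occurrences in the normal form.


size = 3

1. (r (h) (t (h) (s)))  →  (t (h) (s))
normal form: (t (h) (s))


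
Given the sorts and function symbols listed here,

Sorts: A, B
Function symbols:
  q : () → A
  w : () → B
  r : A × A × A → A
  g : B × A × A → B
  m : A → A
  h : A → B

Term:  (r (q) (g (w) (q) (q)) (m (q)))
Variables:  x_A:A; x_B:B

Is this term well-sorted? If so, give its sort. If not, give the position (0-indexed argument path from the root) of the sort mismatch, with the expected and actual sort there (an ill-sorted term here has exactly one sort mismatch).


  (q) : A
    (w) : B
    (q) : A
    (q) : A
  (g (w) (q) (q)) : B
    (q) : A
  (m (q)) : A
(r (q) (g (w) (q) (q)) (m (q))) : ✗ arg 1 at [1] has sort B, expected A

ill-sorted at position [1]: expected A, got B


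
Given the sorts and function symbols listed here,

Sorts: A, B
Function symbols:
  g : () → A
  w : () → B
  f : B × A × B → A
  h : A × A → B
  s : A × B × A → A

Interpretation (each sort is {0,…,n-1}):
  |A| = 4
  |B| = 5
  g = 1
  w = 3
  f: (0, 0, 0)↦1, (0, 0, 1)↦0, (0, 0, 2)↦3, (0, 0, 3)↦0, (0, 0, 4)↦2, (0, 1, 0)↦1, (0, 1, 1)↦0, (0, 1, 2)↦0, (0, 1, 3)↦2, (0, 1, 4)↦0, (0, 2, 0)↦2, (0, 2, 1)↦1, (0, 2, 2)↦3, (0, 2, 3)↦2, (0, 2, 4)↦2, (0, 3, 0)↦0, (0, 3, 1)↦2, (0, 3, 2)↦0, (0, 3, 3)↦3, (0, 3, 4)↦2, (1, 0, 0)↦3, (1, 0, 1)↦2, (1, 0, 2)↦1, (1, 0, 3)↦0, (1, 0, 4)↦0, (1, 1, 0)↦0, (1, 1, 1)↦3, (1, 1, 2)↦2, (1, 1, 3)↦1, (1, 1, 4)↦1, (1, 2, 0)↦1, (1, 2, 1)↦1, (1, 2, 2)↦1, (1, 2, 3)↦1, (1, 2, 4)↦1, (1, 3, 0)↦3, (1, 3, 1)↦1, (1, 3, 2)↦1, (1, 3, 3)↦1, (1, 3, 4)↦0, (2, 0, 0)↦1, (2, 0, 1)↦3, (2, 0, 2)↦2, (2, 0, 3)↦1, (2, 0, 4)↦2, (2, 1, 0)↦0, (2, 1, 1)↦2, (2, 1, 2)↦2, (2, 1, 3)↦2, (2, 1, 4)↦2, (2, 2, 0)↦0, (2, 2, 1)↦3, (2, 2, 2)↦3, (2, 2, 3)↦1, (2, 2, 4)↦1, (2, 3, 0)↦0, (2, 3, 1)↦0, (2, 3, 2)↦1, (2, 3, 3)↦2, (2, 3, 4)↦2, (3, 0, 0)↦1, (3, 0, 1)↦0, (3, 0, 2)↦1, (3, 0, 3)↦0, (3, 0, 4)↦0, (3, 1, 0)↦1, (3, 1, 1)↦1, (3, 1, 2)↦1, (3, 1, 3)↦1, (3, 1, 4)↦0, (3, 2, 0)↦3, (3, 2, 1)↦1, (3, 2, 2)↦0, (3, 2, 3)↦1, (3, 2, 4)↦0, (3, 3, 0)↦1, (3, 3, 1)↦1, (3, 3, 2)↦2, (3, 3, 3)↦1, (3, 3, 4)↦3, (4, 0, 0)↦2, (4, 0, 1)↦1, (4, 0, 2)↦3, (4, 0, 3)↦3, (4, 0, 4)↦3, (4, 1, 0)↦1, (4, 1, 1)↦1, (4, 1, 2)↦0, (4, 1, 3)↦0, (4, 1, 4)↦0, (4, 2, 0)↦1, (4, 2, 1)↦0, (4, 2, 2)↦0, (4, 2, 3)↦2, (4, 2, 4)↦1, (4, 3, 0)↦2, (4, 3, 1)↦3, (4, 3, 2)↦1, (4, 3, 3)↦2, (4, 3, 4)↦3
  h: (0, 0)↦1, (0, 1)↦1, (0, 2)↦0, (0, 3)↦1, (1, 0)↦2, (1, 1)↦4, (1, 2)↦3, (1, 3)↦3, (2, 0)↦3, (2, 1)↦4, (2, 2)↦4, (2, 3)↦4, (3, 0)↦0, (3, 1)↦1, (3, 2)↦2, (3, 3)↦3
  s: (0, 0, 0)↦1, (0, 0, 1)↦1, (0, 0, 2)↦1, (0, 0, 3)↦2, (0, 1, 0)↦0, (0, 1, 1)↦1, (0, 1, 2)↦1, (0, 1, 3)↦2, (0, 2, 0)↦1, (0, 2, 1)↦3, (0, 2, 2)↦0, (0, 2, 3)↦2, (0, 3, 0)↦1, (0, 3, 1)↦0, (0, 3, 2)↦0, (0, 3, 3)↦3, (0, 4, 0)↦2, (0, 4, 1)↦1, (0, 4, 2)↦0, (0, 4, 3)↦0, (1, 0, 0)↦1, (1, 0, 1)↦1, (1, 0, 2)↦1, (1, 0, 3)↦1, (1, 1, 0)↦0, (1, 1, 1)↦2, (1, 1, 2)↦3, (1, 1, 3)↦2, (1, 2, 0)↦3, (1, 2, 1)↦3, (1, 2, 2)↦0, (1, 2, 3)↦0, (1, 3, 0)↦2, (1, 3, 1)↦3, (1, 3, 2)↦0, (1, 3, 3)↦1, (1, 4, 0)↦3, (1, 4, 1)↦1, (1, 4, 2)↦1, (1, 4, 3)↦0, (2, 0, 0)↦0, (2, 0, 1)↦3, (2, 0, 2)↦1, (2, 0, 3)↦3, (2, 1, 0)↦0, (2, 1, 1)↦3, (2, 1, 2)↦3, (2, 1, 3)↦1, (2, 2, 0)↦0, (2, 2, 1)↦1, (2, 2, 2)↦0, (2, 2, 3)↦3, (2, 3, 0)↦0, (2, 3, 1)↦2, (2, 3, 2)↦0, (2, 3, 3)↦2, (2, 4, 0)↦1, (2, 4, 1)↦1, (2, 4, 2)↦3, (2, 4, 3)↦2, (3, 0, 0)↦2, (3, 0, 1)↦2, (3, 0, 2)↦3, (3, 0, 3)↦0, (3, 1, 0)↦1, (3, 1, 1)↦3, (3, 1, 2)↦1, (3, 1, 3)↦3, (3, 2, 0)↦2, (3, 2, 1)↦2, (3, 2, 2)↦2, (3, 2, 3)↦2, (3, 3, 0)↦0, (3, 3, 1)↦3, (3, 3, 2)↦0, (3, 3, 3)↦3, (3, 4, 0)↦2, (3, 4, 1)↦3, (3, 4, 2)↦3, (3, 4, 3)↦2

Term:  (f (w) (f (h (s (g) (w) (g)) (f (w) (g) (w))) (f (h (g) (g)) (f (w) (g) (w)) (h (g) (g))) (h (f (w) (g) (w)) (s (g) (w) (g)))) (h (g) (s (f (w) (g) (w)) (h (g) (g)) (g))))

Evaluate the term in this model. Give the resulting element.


value = 0

  w = 3
  g = 1
  w = 3
  g = 1
  (s (g) (w) (g)) = s(1, 3, 1) = 3
  w = 3
  g = 1
  w = 3
  (f (w) (g) (w)) = f(3, 1, 3) = 1
  (h (s (g) (w) (g)) (f (w) (g) (w))) = h(3, 1) = 1
  g = 1
  g = 1
  (h (g) (g)) = h(1, 1) = 4
  w = 3
  g = 1
  w = 3
  (f (w) (g) (w)) = f(3, 1, 3) = 1
  g = 1
  g = 1
  (h (g) (g)) = h(1, 1) = 4
  (f (h (g) (g)) (f (w) (g) (w)) (h (g) (g))) = f(4, 1, 4) = 0
  w = 3
  g = 1
  w = 3
  (f (w) (g) (w)) = f(3, 1, 3) = 1
  g = 1
  w = 3
  g = 1
  (s (g) (w) (g)) = s(1, 3, 1) = 3
  (h (f (w) (g) (w)) (s (g) (w) (g))) = h(1, 3) = 3
  (f (h (s (g) (w) (g)) (f (w) (g) (w))) (f (h (g) (g)) (f (w) (g) (w)) (h (g) (g))) (h (f (w) (g) (w)) (s (g) (w) (g)))) = f(1, 0, 3) = 0
  g = 1
  w = 3
  g = 1
  w = 3
  (f (w) (g) (w)) = f(3, 1, 3) = 1
  g = 1
  g = 1
  (h (g) (g)) = h(1, 1) = 4
  g = 1
  (s (f (w) (g) (w)) (h (g) (g)) (g)) = s(1, 4, 1) = 1
  (h (g) (s (f (w) (g) (w)) (h (g) (g)) (g))) = h(1, 1) = 4
  (f (w) (f (h (s (g) (w) (g)) (f (w) (g) (w))) (f (h (g) (g)) (f (w) (g) (w)) (h (g) (g))) (h (f (w) (g) (w)) (s (g) (w) (g)))) (h (g) (s (f (w) (g) (w)) (h (g) (g)) (g)))) = f(3, 0, 4) = 0


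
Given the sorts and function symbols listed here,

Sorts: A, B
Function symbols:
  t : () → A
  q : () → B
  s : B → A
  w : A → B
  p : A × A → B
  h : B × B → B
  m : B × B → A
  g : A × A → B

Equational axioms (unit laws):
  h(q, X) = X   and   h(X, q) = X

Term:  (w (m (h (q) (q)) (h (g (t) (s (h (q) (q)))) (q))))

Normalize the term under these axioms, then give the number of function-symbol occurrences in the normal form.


size = 7

1. (w (m (h (q) (q)) (h (g (t) (s (h (q) (q)))) (q))))  →  (w (m (q) (h (g (t) (s (h (q) (q)))) (q))))
2. (w (m (q) (h (g (t) (s (h (q) (q)))) (q))))  →  (w (m (q) (g (t) (s (h (q) (q))))))
3. (w (m (q) (g (t) (s (h (q) (q))))))  →  (w (m (q) (g (t) (s (q)))))
normal form: (w (m (q) (g (t) (s (q)))))


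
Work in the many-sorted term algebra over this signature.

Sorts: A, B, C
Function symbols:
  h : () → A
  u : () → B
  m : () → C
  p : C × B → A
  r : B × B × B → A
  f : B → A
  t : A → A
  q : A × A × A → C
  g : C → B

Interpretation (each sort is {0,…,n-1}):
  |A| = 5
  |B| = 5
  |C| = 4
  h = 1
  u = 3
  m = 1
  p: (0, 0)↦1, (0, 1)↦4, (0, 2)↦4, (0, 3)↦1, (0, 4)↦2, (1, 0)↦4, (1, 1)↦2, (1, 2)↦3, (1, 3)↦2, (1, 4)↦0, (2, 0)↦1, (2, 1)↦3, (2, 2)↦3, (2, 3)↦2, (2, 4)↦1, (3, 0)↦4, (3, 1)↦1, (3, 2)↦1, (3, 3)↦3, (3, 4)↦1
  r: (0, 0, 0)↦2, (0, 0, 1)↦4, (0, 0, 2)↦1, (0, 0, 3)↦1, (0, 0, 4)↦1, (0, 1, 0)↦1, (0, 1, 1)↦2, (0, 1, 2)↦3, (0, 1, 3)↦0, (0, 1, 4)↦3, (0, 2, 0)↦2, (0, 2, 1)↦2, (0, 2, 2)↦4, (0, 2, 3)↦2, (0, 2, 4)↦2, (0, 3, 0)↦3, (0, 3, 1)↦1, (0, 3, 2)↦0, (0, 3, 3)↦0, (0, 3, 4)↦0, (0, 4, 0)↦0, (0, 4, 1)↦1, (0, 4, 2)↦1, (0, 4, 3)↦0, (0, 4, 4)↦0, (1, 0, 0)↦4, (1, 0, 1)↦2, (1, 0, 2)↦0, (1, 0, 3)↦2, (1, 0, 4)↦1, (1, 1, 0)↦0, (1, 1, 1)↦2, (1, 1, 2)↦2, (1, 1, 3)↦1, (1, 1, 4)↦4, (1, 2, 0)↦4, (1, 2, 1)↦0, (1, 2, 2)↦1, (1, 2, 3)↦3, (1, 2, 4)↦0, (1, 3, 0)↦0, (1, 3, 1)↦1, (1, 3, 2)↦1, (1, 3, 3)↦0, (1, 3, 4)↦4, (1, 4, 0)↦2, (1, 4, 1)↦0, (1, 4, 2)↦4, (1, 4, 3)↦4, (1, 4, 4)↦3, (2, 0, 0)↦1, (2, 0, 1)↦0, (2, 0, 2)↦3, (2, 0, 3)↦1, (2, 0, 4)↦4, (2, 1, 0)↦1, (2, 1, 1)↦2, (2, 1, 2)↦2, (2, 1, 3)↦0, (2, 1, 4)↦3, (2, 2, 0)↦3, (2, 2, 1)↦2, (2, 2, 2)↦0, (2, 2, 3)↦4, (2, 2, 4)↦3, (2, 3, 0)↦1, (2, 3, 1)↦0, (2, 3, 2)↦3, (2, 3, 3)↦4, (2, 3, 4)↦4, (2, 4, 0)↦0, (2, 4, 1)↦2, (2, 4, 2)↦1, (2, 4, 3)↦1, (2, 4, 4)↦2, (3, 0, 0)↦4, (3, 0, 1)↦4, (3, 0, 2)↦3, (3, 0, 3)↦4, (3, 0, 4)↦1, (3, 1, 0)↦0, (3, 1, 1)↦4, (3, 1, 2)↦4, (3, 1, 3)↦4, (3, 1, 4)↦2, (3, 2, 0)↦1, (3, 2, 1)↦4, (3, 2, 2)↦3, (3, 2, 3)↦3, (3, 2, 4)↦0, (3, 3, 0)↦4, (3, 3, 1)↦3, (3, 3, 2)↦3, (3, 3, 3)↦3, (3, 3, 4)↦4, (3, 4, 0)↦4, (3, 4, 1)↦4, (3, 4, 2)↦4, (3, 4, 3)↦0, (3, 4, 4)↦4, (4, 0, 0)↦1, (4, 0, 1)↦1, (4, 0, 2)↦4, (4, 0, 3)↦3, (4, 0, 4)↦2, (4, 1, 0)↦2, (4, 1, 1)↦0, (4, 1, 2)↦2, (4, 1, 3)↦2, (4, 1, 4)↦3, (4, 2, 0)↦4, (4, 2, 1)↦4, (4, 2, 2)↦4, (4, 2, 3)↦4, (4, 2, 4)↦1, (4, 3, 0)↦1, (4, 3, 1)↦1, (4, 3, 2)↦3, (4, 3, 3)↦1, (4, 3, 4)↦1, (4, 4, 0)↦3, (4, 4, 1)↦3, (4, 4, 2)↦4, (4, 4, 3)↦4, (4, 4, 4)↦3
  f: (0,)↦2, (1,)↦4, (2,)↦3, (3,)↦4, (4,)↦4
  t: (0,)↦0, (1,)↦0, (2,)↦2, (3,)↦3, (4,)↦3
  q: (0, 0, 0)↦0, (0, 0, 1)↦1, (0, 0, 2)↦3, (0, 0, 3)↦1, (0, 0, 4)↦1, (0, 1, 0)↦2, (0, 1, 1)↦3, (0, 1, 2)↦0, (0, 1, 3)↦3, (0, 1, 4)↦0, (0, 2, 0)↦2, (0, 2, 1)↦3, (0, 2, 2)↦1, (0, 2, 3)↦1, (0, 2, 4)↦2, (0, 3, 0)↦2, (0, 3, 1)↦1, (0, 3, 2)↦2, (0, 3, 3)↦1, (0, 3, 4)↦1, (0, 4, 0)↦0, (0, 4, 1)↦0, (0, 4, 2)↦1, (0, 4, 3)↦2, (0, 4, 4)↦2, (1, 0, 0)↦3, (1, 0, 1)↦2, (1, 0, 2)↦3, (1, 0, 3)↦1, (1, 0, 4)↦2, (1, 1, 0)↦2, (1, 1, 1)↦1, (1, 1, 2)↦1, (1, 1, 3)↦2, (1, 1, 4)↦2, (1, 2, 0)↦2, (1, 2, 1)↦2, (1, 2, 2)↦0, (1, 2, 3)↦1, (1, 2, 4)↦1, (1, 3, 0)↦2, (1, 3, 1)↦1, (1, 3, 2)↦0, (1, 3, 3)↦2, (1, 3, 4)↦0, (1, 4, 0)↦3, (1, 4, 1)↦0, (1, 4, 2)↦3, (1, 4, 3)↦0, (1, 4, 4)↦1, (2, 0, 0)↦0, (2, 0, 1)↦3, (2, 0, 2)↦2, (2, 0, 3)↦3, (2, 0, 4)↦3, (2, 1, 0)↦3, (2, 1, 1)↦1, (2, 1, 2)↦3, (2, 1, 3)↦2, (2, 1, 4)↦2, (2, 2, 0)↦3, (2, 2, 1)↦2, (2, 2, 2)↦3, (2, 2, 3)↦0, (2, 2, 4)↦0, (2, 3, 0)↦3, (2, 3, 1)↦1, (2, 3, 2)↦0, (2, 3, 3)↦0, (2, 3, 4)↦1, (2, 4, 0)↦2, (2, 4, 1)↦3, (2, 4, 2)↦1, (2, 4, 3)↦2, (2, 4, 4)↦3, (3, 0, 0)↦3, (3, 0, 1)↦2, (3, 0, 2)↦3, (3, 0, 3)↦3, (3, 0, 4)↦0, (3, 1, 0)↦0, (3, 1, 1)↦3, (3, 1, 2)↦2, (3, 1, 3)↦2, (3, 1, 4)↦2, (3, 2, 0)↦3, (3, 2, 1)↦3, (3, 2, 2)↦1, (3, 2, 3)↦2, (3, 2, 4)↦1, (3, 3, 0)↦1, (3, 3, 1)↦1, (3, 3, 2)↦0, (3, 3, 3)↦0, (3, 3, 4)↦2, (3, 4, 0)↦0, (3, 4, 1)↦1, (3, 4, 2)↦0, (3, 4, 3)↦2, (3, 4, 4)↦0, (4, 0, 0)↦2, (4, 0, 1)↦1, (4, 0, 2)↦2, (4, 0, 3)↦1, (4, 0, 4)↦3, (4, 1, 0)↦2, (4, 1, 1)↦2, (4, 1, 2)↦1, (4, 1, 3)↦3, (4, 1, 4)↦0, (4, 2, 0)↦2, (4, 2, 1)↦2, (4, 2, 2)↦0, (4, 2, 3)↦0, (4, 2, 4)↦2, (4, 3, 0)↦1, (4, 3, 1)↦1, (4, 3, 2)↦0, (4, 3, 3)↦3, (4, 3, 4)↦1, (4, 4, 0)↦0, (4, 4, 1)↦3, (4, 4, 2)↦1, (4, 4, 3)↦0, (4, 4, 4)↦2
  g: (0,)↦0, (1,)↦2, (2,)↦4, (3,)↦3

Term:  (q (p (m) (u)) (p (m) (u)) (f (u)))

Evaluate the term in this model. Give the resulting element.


  m = 1
  u = 3
  (p (m) (u)) = p(1, 3) = 2
  m = 1
  u = 3
  (p (m) (u)) = p(1, 3) = 2
  u = 3
  (f (u)) = f(3,) = 4
  (q (p (m) (u)) (p (m) (u)) (f (u))) = q(2, 2, 4) = 0

value = 0


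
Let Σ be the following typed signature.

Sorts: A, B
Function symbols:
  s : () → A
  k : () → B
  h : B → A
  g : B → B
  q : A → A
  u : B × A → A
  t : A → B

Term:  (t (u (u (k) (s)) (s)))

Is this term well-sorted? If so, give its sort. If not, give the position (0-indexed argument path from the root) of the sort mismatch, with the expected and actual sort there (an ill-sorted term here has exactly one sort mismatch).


ill-sorted at position [0, 0]: expected B, got A

      (k) : B
      (s) : A
    (u (k) (s)) : A
    (s) : A
  (u (u (k) (s)) (s)) : ✗ arg 0 at [0, 0] has sort A, expected B


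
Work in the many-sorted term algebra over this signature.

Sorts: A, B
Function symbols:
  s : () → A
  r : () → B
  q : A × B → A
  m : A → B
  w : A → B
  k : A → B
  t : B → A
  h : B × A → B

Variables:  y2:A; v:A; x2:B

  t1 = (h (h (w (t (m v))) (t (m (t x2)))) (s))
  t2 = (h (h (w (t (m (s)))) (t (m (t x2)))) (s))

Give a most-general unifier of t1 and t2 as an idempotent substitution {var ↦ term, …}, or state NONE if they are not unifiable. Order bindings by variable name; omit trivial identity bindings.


{v ↦ (s)}


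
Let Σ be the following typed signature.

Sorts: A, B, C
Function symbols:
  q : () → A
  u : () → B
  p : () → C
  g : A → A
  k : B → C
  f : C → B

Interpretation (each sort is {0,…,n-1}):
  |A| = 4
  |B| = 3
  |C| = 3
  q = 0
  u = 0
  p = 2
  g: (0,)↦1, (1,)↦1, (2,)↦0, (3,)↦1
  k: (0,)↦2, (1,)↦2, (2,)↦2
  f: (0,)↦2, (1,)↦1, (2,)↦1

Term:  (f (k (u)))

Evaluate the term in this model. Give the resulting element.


  u = 0
  (k (u)) = k(0,) = 2
  (f (k (u))) = f(2,) = 1

value = 1


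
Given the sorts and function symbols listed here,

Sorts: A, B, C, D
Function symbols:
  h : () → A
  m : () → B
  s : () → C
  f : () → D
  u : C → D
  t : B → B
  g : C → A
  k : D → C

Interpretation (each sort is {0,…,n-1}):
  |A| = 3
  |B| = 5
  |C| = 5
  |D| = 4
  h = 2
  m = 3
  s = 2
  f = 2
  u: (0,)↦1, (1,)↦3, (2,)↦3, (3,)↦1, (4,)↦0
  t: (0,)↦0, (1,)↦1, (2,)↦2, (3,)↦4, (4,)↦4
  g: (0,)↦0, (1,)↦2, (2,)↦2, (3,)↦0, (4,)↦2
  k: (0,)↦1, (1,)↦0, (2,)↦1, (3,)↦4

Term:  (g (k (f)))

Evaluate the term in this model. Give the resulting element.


  f = 2
  (k (f)) = k(2,) = 1
  (g (k (f))) = g(1,) = 2

value = 2


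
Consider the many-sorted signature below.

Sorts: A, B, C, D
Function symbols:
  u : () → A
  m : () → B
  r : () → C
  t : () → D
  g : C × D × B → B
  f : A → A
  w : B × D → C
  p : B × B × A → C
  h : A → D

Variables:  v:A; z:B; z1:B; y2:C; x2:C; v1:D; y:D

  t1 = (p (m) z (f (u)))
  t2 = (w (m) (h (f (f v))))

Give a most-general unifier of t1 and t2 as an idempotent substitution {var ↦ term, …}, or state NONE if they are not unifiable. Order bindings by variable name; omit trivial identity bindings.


head clash or occurs-check failure — not unifiable

NONE (not unifiable)


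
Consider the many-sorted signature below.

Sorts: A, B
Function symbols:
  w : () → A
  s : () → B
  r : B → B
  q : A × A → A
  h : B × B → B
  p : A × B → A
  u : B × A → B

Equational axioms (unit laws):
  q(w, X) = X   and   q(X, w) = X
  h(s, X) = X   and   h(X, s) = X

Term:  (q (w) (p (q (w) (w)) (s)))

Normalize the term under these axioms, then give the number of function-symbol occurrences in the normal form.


size = 3

1. (q (w) (p (q (w) (w)) (s)))  →  (p (q (w) (w)) (s))
2. (p (q (w) (w)) (s))  →  (p (w) (s))
normal form: (p (w) (s))


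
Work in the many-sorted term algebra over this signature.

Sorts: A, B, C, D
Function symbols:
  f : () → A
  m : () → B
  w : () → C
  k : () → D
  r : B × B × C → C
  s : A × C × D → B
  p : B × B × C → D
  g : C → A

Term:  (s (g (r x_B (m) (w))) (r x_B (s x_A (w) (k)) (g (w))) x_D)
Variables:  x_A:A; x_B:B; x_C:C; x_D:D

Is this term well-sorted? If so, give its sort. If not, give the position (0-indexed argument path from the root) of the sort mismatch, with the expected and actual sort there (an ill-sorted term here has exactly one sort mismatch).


      x_B : B
      (m) : B
      (w) : C
    (r x_B (m) (w)) : C
  (g (r x_B (m) (w))) : A
    x_B : B
      x_A : A
      (w) : C
      (k) : D
    (s x_A (w) (k)) : B
      (w) : C
    (g (w)) : A
  (r x_B (s x_A (w) (k)) (g (w))) : ✗ arg 2 at [1, 2] has sort A, expected C
  x_D : D

ill-sorted at position [1, 2]: expected C, got A


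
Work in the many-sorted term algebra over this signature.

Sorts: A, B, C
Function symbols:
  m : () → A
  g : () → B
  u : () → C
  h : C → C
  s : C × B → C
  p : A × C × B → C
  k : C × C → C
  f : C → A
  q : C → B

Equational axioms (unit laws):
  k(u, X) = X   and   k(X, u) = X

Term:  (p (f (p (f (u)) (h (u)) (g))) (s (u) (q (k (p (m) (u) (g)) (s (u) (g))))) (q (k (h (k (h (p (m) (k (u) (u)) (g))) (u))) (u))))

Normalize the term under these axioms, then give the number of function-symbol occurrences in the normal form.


size = 26

1. (p (f (p (f (u)) (h (u)) (g))) (s (u) (q (k (p (m) (u) (g)) (s (u) (g))))) (q (k (h (k (h (p (m) (k (u) (u)) (g))) (u))) (u))))  →  (p (f (p (f (u)) (h (u)) (g))) (s (u) (q (k (p (m) (u) (g)) (s (u) (g))))) (q (h (k (h (p (m) (k (u) (u)) (g))) (u)))))
2. (p (f (p (f (u)) (h (u)) (g))) (s (u) (q (k (p (m) (u) (g)) (s (u) (g))))) (q (h (k (h (p (m) (k (u) (u)) (g))) (u)))))  →  (p (f (p (f (u)) (h (u)) (g))) (s (u) (q (k (p (m) (u) (g)) (s (u) (g))))) (q (h (h (p (m) (k (u) (u)) (g))))))
3. (p (f (p (f (u)) (h (u)) (g))) (s (u) (q (k (p (m) (u) (g)) (s (u) (g))))) (q (h (h (p (m) (k (u) (u)) (g))))))  →  (p (f (p (f (u)) (h (u)) (g))) (s (u) (q (k (p (m) (u) (g)) (s (u) (g))))) (q (h (h (p (m) (u) (g))))))
normal form: (p (f (p (f (u)) (h (u)) (g))) (s (u) (q (k (p (m) (u) (g)) (s (u) (g))))) (q (h (h (p (m) (u) (g))))))


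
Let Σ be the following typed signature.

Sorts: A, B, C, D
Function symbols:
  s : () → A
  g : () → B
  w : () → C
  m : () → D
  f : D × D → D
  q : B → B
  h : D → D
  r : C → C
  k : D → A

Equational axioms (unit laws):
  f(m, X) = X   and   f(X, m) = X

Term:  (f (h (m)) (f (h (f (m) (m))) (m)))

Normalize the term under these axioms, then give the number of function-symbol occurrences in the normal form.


size = 5

1. (f (h (m)) (f (h (f (m) (m))) (m)))  →  (f (h (m)) (h (f (m) (m))))
2. (f (h (m)) (h (f (m) (m))))  →  (f (h (m)) (h (m)))
normal form: (f (h (m)) (h (m)))


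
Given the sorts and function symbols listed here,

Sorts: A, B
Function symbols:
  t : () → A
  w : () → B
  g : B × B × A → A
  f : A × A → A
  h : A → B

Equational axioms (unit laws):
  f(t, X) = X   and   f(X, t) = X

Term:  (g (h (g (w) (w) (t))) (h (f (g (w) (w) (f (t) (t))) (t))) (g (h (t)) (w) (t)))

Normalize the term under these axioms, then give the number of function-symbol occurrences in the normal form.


1. (g (h (g (w) (w) (t))) (h (f (g (w) (w) (f (t) (t))) (t))) (g (h (t)) (w) (t)))  →  (g (h (g (w) (w) (t))) (h (g (w) (w) (f (t) (t)))) (g (h (t)) (w) (t)))
2. (g (h (g (w) (w) (t))) (h (g (w) (w) (f (t) (t)))) (g (h (t)) (w) (t)))  →  (g (h (g (w) (w) (t))) (h (g (w) (w) (t))) (g (h (t)) (w) (t)))
normal form: (g (h (g (w) (w) (t))) (h (g (w) (w) (t))) (g (h (t)) (w) (t)))

size = 16


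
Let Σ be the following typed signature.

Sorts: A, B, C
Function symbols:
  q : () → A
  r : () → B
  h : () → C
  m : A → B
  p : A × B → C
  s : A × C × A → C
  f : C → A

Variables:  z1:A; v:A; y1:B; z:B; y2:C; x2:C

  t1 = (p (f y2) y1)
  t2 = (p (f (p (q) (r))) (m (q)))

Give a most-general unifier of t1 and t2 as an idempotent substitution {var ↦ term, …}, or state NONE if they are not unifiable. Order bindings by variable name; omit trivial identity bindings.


{y1 ↦ (m (q)), y2 ↦ (p (q) (r))}


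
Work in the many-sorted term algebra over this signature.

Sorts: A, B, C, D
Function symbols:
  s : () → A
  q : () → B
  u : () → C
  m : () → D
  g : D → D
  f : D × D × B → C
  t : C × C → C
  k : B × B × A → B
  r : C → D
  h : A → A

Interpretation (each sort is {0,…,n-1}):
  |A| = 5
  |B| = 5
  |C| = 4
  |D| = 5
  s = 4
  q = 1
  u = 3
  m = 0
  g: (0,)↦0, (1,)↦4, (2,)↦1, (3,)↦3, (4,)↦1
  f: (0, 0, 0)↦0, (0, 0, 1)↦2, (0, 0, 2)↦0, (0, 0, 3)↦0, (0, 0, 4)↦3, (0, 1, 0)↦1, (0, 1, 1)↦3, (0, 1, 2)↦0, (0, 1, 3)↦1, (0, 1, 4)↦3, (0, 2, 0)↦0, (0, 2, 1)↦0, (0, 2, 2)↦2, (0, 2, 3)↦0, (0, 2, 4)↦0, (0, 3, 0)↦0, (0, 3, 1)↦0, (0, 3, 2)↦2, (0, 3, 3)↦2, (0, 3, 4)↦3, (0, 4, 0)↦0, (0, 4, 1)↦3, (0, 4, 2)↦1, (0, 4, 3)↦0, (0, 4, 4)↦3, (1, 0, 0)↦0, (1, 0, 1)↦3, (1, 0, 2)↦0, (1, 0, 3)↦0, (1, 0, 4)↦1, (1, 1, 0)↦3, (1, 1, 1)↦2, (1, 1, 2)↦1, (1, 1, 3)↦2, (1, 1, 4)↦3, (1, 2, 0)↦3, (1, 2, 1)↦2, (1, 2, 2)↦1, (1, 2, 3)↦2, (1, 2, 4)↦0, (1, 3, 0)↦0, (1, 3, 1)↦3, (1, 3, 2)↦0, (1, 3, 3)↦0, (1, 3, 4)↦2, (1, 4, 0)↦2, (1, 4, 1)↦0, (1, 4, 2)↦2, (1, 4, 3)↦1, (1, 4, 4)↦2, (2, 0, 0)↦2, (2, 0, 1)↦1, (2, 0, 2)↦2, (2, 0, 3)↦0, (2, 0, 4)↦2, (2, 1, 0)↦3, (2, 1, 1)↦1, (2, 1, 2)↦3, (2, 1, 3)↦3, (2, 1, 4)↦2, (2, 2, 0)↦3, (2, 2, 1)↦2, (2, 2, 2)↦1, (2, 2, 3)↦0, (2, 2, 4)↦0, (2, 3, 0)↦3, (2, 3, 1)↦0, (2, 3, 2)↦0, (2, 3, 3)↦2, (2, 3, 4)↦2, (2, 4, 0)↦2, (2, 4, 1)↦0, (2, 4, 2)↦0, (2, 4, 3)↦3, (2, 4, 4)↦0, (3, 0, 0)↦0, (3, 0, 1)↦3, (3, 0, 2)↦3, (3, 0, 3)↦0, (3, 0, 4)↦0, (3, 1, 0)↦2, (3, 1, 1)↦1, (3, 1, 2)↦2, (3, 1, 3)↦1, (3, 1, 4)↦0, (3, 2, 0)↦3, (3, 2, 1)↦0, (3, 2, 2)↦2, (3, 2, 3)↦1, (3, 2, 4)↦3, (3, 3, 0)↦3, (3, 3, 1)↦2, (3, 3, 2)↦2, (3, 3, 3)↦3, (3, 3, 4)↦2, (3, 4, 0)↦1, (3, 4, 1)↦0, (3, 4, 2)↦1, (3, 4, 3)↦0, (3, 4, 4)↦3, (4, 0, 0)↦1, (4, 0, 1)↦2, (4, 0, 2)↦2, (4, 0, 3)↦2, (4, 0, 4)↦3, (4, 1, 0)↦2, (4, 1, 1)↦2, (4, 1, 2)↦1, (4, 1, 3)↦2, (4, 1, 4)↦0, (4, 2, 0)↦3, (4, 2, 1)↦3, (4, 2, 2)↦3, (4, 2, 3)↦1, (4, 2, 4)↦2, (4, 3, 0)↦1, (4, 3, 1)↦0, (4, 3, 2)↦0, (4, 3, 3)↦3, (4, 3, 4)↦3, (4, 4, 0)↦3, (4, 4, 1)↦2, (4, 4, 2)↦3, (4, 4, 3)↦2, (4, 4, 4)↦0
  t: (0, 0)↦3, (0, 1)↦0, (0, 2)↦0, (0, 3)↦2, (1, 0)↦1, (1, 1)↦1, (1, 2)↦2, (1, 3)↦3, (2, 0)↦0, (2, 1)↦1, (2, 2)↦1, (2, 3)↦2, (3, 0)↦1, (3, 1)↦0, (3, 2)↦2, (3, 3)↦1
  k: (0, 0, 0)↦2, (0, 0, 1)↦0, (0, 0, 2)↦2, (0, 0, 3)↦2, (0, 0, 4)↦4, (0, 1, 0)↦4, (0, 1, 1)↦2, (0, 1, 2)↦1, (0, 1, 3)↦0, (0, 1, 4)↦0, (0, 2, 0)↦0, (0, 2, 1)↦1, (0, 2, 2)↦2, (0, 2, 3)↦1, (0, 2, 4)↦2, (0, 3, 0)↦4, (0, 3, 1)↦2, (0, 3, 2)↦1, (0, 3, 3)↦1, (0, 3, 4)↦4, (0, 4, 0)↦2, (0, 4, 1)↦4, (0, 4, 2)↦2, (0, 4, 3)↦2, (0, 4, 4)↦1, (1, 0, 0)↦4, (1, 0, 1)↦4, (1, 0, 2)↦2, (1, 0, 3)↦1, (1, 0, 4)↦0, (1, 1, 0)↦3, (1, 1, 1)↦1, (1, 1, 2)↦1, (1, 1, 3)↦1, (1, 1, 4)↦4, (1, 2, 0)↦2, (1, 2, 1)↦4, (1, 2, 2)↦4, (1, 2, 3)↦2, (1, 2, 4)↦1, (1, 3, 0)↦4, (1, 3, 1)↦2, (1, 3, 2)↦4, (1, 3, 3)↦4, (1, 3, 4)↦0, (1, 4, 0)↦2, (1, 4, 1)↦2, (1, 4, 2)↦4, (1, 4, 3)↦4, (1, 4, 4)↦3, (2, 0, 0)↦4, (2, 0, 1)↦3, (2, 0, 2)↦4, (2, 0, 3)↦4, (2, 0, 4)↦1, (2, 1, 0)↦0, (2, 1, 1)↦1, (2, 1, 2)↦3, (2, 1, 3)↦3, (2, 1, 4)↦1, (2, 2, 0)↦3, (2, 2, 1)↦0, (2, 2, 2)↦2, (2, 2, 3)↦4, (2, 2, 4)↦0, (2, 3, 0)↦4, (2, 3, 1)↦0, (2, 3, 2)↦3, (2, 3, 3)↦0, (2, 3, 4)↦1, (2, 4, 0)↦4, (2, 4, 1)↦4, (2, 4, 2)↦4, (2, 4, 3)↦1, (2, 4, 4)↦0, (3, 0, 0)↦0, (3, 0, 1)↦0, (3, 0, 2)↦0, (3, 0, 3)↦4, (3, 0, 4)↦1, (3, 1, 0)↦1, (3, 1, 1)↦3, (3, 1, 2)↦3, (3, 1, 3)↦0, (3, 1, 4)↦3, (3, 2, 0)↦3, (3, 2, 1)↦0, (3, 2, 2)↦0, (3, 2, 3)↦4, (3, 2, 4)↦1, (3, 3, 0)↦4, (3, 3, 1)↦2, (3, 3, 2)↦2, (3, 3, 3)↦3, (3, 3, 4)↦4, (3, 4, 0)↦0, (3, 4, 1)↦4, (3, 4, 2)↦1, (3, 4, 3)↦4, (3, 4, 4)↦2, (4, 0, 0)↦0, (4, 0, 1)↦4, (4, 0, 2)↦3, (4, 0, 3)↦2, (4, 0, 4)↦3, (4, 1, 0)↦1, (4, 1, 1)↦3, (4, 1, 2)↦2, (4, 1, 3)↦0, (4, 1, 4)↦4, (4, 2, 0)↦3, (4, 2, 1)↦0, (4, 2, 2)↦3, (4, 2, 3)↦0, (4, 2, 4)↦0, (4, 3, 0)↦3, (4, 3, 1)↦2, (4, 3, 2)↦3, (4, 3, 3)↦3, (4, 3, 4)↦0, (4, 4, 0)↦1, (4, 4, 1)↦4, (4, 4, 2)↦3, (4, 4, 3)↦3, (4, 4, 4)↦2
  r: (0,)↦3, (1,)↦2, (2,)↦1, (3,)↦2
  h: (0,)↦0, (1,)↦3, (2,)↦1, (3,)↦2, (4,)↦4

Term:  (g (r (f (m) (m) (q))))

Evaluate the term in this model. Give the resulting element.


value = 4

  m = 0
  m = 0
  q = 1
  (f (m) (m) (q)) = f(0, 0, 1) = 2
  (r (f (m) (m) (q))) = r(2,) = 1
  (g (r (f (m) (m) (q)))) = g(1,) = 4


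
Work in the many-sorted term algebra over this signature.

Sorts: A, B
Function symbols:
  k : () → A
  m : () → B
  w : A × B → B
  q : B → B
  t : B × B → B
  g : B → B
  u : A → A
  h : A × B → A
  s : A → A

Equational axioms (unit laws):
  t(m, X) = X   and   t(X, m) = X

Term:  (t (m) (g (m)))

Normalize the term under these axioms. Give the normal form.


normal form = (g (m))

1. (t (m) (g (m)))  →  (g (m))


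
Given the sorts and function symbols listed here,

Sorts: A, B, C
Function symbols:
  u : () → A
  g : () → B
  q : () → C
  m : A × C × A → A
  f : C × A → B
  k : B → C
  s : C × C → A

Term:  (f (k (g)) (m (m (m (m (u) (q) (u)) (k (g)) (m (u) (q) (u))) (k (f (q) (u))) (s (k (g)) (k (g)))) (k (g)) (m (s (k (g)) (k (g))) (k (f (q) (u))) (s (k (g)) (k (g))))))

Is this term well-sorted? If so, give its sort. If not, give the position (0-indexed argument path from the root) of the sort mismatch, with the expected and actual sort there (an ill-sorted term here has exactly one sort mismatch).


well-sorted; sort = B

    (g) : B
  (k (g)) : C
          (u) : A
          (q) : C
          (u) : A
        (m (u) (q) (u)) : A
          (g) : B
        (k (g)) : C
          (u) : A
          (q) : C
          (u) : A
        (m (u) (q) (u)) : A
      (m (m (u) (q) (u)) (k (g)) (m (u) (q) (u))) : A
          (q) : C
          (u) : A
        (f (q) (u)) : B
      (k (f (q) (u))) : C
          (g) : B
        (k (g)) : C
          (g) : B
        (k (g)) : C
      (s (k (g)) (k (g))) : A
    (m (m (m (u) (q) (u)) (k (g)) (m (u) (q) (u))) (k (f (q) (u))) (s (k (g)) (k (g)))) : A
      (g) : B
    (k (g)) : C
          (g) : B
        (k (g)) : C
          (g) : B
        (k (g)) : C
      (s (k (g)) (k (g))) : A
          (q) : C
          (u) : A
        (f (q) (u)) : B
      (k (f (q) (u))) : C
          (g) : B
        (k (g)) : C
          (g) : B
        (k (g)) : C
      (s (k (g)) (k (g))) : A
    (m (s (k (g)) (k (g))) (k (f (q) (u))) (s (k (g)) (k (g)))) : A
  (m (m (m (m (u) (q) (u)) (k (g)) (m (u) (q) (u))) (k (f (q) (u))) (s (k (g)) (k (g)))) (k (g)) (m (s (k (g)) (k (g))) (k (f (q) (u))) (s (k (g)) (k (g))))) : A
(f (k (g)) (m (m (m (m (u) (q) (u)) (k (g)) (m (u) (q) (u))) (k (f (q) (u))) (s (k (g)) (k (g)))) (k (g)) (m (s (k (g)) (k (g))) (k (f (q) (u))) (s (k (g)) (k (g)))))) : B


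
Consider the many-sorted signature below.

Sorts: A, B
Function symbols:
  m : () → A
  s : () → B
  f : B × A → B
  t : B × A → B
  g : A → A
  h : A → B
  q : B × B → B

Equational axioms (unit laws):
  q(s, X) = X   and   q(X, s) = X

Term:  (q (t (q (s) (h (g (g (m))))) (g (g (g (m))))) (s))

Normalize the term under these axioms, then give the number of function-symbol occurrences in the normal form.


1. (q (t (q (s) (h (g (g (m))))) (g (g (g (m))))) (s))  →  (t (q (s) (h (g (g (m))))) (g (g (g (m)))))
2. (t (q (s) (h (g (g (m))))) (g (g (g (m)))))  →  (t (h (g (g (m)))) (g (g (g (m)))))
normal form: (t (h (g (g (m)))) (g (g (g (m)))))

size = 9


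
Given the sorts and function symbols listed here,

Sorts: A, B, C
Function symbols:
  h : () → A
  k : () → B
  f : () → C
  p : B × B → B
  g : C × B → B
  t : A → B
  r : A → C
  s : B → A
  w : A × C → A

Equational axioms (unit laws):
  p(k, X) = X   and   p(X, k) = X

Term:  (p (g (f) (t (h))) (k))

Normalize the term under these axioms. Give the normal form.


1. (p (g (f) (t (h))) (k))  →  (g (f) (t (h)))

normal form = (g (f) (t (h)))


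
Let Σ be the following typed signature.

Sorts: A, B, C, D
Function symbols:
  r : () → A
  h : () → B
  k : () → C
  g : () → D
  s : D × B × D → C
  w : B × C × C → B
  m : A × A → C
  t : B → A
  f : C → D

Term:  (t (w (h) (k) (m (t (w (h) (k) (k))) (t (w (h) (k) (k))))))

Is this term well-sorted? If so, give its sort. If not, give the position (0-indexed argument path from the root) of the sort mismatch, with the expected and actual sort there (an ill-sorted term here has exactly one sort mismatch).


well-sorted; sort = A

    (h) : B
    (k) : C
          (h) : B
          (k) : C
          (k) : C
        (w (h) (k) (k)) : B
      (t (w (h) (k) (k))) : A
          (h) : B
          (k) : C
          (k) : C
        (w (h) (k) (k)) : B
      (t (w (h) (k) (k))) : A
    (m (t (w (h) (k) (k))) (t (w (h) (k) (k)))) : C
  (w (h) (k) (m (t (w (h) (k) (k))) (t (w (h) (k) (k))))) : B
(t (w (h) (k) (m (t (w (h) (k) (k))) (t (w (h) (k) (k)))))) : A


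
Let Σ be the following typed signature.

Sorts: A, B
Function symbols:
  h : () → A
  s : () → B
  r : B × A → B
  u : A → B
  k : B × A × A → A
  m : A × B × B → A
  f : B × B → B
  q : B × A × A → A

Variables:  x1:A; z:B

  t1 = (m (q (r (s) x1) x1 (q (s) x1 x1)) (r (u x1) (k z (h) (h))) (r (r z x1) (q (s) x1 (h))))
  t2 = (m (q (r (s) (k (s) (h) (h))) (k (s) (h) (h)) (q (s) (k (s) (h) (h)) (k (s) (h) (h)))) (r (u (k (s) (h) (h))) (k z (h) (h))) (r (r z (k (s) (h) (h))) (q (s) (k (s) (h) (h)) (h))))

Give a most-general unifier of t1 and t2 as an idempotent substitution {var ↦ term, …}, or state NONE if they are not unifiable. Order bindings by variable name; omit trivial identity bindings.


{x1 ↦ (k (s) (h) (h))}


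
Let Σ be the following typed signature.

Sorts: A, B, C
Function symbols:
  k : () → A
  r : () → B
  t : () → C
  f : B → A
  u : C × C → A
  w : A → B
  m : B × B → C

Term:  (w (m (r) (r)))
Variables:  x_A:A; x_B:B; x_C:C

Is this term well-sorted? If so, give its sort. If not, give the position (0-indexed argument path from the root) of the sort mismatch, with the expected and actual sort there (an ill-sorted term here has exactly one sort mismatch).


ill-sorted at position [0]: expected A, got C

    (r) : B
    (r) : B
  (m (r) (r)) : C
(w (m (r) (r))) : ✗ arg 0 at [0] has sort C, expected A


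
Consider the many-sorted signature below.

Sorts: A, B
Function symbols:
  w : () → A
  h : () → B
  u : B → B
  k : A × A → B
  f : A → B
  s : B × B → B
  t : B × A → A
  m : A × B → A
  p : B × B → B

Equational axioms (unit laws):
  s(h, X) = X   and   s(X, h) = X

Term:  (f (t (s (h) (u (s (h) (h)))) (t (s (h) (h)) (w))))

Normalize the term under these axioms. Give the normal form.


1. (f (t (s (h) (u (s (h) (h)))) (t (s (h) (h)) (w))))  →  (f (t (u (s (h) (h))) (t (s (h) (h)) (w))))
2. (f (t (u (s (h) (h))) (t (s (h) (h)) (w))))  →  (f (t (u (h)) (t (s (h) (h)) (w))))
3. (f (t (u (h)) (t (s (h) (h)) (w))))  →  (f (t (u (h)) (t (h) (w))))

normal form = (f (t (u (h)) (t (h) (w))))
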